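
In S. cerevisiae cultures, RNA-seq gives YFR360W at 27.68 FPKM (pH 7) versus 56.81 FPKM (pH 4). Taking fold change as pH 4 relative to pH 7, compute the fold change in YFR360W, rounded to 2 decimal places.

Fold change = 56.81 / 27.68 = 2.052
YFR360W is upregulated.

2.05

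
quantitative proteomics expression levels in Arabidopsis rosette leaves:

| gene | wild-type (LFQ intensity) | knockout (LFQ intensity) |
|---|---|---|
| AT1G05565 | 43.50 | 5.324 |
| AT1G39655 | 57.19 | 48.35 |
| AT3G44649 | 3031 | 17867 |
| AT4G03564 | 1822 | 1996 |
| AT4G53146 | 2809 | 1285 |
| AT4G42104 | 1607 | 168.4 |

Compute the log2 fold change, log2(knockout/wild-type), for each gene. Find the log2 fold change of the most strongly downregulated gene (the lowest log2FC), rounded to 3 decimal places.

-3.254

log2(5.324/43.50) = -3.030  (AT1G05565)
log2(48.35/57.19) = -0.242  (AT1G39655)
log2(17867/3031) = 2.559  (AT3G44649)
log2(1996/1822) = 0.132  (AT4G03564)
log2(1285/2809) = -1.128  (AT4G53146)
log2(168.4/1607) = -3.254  (AT4G42104)
AT4G42104 is most strongly downregulated.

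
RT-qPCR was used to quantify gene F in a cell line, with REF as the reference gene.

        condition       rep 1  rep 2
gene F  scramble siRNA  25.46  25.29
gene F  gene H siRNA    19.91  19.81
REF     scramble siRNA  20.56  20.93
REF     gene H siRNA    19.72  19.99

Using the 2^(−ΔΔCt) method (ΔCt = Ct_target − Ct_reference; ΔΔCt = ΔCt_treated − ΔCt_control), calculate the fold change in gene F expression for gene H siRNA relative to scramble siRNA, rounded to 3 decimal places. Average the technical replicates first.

24.675

Mean Ct: gene F scramble siRNA 25.375; gene F gene H siRNA 19.860; REF scramble siRNA 20.745; REF gene H siRNA 19.855
ΔCt(scramble siRNA) = 25.375 − 20.745 = 4.630
ΔCt(gene H siRNA) = 19.860 − 19.855 = 0.005
ΔΔCt = 0.005 − 4.630 = -4.625
Fold change = 2^(−(-4.625)) = 2^4.625 = 24.6754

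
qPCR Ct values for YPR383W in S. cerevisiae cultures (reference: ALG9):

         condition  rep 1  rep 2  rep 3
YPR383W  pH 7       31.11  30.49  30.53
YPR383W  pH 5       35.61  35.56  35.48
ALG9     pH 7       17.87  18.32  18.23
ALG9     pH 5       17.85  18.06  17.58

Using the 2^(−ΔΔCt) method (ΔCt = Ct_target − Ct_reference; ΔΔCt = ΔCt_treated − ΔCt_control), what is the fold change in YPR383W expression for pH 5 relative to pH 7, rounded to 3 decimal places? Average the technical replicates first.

0.028

Mean Ct: YPR383W pH 7 30.710; YPR383W pH 5 35.550; ALG9 pH 7 18.140; ALG9 pH 5 17.830
ΔCt(pH 7) = 30.710 − 18.140 = 12.570
ΔCt(pH 5) = 35.550 − 17.830 = 17.720
ΔΔCt = 17.720 − 12.570 = 5.150
Fold change = 2^(−5.150) = 0.0282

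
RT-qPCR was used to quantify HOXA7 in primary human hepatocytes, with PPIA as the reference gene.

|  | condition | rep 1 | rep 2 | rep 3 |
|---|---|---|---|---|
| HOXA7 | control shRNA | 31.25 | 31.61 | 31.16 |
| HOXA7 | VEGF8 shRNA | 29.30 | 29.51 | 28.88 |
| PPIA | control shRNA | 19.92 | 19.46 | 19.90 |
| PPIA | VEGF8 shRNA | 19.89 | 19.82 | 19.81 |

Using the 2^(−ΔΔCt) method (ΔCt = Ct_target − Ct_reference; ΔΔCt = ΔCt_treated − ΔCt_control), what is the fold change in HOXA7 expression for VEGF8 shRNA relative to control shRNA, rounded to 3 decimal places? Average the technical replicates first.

4.563

Mean Ct: HOXA7 control shRNA 31.340; HOXA7 VEGF8 shRNA 29.230; PPIA control shRNA 19.760; PPIA VEGF8 shRNA 19.840
ΔCt(control shRNA) = 31.340 − 19.760 = 11.580
ΔCt(VEGF8 shRNA) = 29.230 − 19.840 = 9.390
ΔΔCt = 9.390 − 11.580 = -2.190
Fold change = 2^(−(-2.190)) = 2^2.190 = 4.5631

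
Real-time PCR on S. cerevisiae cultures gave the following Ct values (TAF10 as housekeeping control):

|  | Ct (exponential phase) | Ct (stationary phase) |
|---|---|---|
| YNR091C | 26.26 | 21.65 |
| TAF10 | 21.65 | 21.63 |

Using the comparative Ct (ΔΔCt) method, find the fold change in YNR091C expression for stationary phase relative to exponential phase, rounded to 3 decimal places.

ΔCt(exponential phase) = 26.260 − 21.650 = 4.610
ΔCt(stationary phase) = 21.650 − 21.630 = 0.020
ΔΔCt = 0.020 − 4.610 = -4.590
Fold change = 2^(−(-4.590)) = 2^4.590 = 24.0839

24.084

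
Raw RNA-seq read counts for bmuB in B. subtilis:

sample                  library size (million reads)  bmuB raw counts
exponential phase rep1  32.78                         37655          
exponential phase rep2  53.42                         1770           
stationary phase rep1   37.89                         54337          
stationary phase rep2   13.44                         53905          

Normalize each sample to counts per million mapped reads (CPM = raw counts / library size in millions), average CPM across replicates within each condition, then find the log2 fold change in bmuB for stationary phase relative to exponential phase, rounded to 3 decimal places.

2.204

CPM(exponential phase rep1) = 37655 / 32.78 = 1148.7187
CPM(exponential phase rep2) = 1770 / 53.42 = 33.1337
CPM(stationary phase rep1) = 54337 / 37.89 = 1434.0723
CPM(stationary phase rep2) = 53905 / 13.44 = 4010.7887
mean CPM(exponential phase) = 590.9262; mean CPM(stationary phase) = 2722.4305
Fold change = 2722.4305 / 590.9262 = 4.60706
log2(4.60706) = 2.2038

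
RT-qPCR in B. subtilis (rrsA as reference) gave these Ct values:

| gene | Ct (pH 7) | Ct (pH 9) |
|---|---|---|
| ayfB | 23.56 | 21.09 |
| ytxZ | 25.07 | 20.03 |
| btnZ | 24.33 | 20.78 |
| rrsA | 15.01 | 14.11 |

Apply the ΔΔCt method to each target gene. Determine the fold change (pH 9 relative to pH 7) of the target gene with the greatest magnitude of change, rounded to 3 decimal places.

17.630

ayfB: ΔΔCt = (21.09−14.11) − (23.56−15.01) = 6.98 − 8.55 = -1.57; fold change = 2^1.57 = 2.969
ytxZ: ΔΔCt = (20.03−14.11) − (25.07−15.01) = 5.92 − 10.06 = -4.14; fold change = 2^4.14 = 17.630
btnZ: ΔΔCt = (20.78−14.11) − (24.33−15.01) = 6.67 − 9.32 = -2.65; fold change = 2^2.65 = 6.277
ytxZ has the largest |ΔΔCt| = 4.14.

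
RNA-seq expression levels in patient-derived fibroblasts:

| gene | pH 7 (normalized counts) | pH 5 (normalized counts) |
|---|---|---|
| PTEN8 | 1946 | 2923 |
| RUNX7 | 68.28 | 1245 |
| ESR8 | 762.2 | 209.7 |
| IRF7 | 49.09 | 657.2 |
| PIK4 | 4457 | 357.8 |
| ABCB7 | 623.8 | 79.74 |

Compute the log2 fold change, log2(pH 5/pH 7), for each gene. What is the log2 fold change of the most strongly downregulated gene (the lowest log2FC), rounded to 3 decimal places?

log2(2923/1946) = 0.587  (PTEN8)
log2(1245/68.28) = 4.189  (RUNX7)
log2(209.7/762.2) = -1.862  (ESR8)
log2(657.2/49.09) = 3.743  (IRF7)
log2(357.8/4457) = -3.639  (PIK4)
log2(79.74/623.8) = -2.968  (ABCB7)
PIK4 is most strongly downregulated.

-3.639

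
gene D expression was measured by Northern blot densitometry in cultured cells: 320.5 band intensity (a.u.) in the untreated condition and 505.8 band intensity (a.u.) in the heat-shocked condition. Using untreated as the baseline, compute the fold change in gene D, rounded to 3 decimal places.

Fold change = 505.8 / 320.5 = 1.5782
gene D is upregulated.

1.578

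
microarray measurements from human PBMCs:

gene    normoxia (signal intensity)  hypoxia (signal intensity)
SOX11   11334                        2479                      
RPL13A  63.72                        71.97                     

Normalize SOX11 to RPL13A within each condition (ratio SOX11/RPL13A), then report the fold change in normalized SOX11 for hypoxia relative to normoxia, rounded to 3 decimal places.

SOX11/RPL13A (normoxia) = 11334 / 63.72 = 177.87
SOX11/RPL13A (hypoxia) = 2479 / 71.97 = 34.445
Fold change = 34.445 / 177.87 = 0.1937

0.194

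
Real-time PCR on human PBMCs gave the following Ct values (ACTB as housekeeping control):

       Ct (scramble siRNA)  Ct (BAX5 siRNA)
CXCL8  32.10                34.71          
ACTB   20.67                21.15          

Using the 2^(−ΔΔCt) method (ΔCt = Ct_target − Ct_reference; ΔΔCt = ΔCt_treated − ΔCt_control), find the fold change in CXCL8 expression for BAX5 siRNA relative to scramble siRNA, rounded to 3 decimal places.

ΔCt(scramble siRNA) = 32.100 − 20.670 = 11.430
ΔCt(BAX5 siRNA) = 34.710 − 21.150 = 13.560
ΔΔCt = 13.560 − 11.430 = 2.130
Fold change = 2^(−2.130) = 0.2285

0.228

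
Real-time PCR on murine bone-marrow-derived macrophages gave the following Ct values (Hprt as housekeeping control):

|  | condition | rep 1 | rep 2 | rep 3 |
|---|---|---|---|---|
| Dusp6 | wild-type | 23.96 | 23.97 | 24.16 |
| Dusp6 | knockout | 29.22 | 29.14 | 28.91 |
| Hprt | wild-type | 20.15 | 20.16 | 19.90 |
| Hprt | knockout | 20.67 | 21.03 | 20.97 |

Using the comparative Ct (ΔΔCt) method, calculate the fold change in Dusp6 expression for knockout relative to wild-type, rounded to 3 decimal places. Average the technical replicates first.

0.053

Mean Ct: Dusp6 wild-type 24.030; Dusp6 knockout 29.090; Hprt wild-type 20.070; Hprt knockout 20.890
ΔCt(wild-type) = 24.030 − 20.070 = 3.960
ΔCt(knockout) = 29.090 − 20.890 = 8.200
ΔΔCt = 8.200 − 3.960 = 4.240
Fold change = 2^(−4.240) = 0.0529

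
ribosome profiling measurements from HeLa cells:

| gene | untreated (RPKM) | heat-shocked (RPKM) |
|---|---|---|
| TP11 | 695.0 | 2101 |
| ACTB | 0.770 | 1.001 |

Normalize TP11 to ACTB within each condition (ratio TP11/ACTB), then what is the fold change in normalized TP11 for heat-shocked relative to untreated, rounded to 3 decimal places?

2.325

TP11/ACTB (untreated) = 695.0 / 0.770 = 902.6
TP11/ACTB (heat-shocked) = 2101 / 1.001 = 2098.9
Fold change = 2098.9 / 902.6 = 2.3254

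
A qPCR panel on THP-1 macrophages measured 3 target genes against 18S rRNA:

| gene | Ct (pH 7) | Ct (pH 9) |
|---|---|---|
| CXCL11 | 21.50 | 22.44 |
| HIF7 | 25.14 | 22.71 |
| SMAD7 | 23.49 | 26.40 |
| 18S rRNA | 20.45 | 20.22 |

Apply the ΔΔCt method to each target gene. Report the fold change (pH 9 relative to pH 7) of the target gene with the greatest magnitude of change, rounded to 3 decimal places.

CXCL11: ΔΔCt = (22.44−20.22) − (21.50−20.45) = 2.22 − 1.05 = 1.17; fold change = 2^-1.17 = 0.444
HIF7: ΔΔCt = (22.71−20.22) − (25.14−20.45) = 2.49 − 4.69 = -2.20; fold change = 2^2.20 = 4.595
SMAD7: ΔΔCt = (26.40−20.22) − (23.49−20.45) = 6.18 − 3.04 = 3.14; fold change = 2^-3.14 = 0.113
SMAD7 has the largest |ΔΔCt| = 3.14.

0.113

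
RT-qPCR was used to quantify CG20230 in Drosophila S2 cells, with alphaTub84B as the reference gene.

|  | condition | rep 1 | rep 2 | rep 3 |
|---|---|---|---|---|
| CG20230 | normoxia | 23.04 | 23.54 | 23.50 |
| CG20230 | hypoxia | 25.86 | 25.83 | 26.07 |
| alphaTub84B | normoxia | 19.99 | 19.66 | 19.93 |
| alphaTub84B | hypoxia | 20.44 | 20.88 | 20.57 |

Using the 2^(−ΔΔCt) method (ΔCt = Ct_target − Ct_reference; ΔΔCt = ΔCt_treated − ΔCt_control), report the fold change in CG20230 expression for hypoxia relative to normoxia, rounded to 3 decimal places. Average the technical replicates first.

0.289

Mean Ct: CG20230 normoxia 23.360; CG20230 hypoxia 25.920; alphaTub84B normoxia 19.860; alphaTub84B hypoxia 20.630
ΔCt(normoxia) = 23.360 − 19.860 = 3.500
ΔCt(hypoxia) = 25.920 − 20.630 = 5.290
ΔΔCt = 5.290 − 3.500 = 1.790
Fold change = 2^(−1.790) = 0.2892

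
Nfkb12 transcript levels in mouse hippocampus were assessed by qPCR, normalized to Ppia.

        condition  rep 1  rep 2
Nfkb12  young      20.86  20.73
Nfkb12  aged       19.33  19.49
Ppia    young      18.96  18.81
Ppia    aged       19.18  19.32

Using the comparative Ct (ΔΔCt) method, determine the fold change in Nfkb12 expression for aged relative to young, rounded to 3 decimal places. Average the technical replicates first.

Mean Ct: Nfkb12 young 20.795; Nfkb12 aged 19.410; Ppia young 18.885; Ppia aged 19.250
ΔCt(young) = 20.795 − 18.885 = 1.910
ΔCt(aged) = 19.410 − 19.250 = 0.160
ΔΔCt = 0.160 − 1.910 = -1.750
Fold change = 2^(−(-1.750)) = 2^1.750 = 3.3636

3.364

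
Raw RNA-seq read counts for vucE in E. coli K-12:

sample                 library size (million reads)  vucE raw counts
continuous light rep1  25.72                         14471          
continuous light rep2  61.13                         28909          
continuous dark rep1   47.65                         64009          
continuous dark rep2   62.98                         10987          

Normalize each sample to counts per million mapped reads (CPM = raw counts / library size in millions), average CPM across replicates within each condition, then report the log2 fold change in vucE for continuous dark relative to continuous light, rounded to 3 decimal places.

CPM(continuous light rep1) = 14471 / 25.72 = 562.6361
CPM(continuous light rep2) = 28909 / 61.13 = 472.9102
CPM(continuous dark rep1) = 64009 / 47.65 = 1343.3158
CPM(continuous dark rep2) = 10987 / 62.98 = 174.4522
mean CPM(continuous light) = 517.7731; mean CPM(continuous dark) = 758.8840
Fold change = 758.8840 / 517.7731 = 1.46567
log2(1.46567) = 0.5516

0.552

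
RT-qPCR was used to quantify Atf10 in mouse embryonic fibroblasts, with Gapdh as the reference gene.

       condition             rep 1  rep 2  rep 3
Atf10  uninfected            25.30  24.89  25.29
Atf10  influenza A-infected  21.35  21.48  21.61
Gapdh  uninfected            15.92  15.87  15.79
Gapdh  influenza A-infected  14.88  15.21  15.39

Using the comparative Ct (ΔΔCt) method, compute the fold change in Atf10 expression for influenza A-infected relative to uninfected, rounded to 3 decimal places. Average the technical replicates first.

7.890

Mean Ct: Atf10 uninfected 25.160; Atf10 influenza A-infected 21.480; Gapdh uninfected 15.860; Gapdh influenza A-infected 15.160
ΔCt(uninfected) = 25.160 − 15.860 = 9.300
ΔCt(influenza A-infected) = 21.480 − 15.160 = 6.320
ΔΔCt = 6.320 − 9.300 = -2.980
Fold change = 2^(−(-2.980)) = 2^2.980 = 7.8899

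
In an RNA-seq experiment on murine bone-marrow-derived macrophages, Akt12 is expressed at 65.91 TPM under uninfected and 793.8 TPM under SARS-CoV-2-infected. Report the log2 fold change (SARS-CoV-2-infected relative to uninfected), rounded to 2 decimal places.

3.59

Fold change = 793.8 / 65.91 = 12.0437
log2(12.0437) = 3.590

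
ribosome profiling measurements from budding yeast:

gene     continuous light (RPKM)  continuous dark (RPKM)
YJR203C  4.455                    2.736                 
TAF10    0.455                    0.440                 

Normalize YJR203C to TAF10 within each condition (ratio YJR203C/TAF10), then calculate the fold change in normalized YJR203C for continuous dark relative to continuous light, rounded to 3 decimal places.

YJR203C/TAF10 (continuous light) = 4.455 / 0.455 = 9.7912
YJR203C/TAF10 (continuous dark) = 2.736 / 0.440 = 6.2182
Fold change = 6.2182 / 9.7912 = 0.6351

0.635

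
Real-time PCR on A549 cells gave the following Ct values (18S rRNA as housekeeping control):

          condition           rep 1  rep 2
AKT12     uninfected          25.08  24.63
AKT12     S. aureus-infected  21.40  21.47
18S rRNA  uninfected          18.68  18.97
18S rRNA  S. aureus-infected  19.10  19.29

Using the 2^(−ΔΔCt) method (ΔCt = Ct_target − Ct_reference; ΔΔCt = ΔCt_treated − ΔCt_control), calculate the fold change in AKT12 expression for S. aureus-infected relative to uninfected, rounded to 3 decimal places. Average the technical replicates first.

13.833

Mean Ct: AKT12 uninfected 24.855; AKT12 S. aureus-infected 21.435; 18S rRNA uninfected 18.825; 18S rRNA S. aureus-infected 19.195
ΔCt(uninfected) = 24.855 − 18.825 = 6.030
ΔCt(S. aureus-infected) = 21.435 − 19.195 = 2.240
ΔΔCt = 2.240 − 6.030 = -3.790
Fold change = 2^(−(-3.790)) = 2^3.790 = 13.8326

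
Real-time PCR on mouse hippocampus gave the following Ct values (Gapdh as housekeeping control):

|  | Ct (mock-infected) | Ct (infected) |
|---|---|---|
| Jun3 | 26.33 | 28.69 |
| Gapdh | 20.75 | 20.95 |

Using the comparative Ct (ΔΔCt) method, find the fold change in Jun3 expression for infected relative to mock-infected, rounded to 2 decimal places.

0.22

ΔCt(mock-infected) = 26.330 − 20.750 = 5.580
ΔCt(infected) = 28.690 − 20.950 = 7.740
ΔΔCt = 7.740 − 5.580 = 2.160
Fold change = 2^(−2.160) = 0.224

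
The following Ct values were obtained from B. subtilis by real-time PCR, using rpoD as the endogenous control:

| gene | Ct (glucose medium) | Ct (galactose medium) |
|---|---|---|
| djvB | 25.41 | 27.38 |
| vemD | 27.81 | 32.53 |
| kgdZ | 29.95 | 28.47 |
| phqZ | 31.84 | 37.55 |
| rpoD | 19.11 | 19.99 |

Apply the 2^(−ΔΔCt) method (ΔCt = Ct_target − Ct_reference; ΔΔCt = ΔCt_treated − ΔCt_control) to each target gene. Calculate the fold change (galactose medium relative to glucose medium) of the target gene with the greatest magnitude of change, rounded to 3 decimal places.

djvB: ΔΔCt = (27.38−19.99) − (25.41−19.11) = 7.39 − 6.30 = 1.09; fold change = 2^-1.09 = 0.470
vemD: ΔΔCt = (32.53−19.99) − (27.81−19.11) = 12.54 − 8.70 = 3.84; fold change = 2^-3.84 = 0.070
kgdZ: ΔΔCt = (28.47−19.99) − (29.95−19.11) = 8.48 − 10.84 = -2.36; fold change = 2^2.36 = 5.134
phqZ: ΔΔCt = (37.55−19.99) − (31.84−19.11) = 17.56 − 12.73 = 4.83; fold change = 2^-4.83 = 0.035
phqZ has the largest |ΔΔCt| = 4.83.

0.035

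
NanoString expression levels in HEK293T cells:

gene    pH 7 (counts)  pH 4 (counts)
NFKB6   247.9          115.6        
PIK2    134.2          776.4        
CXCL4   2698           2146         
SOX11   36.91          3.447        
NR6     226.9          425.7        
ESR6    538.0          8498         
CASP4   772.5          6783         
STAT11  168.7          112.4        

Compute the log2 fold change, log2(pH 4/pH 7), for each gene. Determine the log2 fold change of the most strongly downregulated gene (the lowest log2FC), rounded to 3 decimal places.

-3.421

log2(115.6/247.9) = -1.101  (NFKB6)
log2(776.4/134.2) = 2.532  (PIK2)
log2(2146/2698) = -0.330  (CXCL4)
log2(3.447/36.91) = -3.421  (SOX11)
log2(425.7/226.9) = 0.908  (NR6)
log2(8498/538.0) = 3.981  (ESR6)
log2(6783/772.5) = 3.134  (CASP4)
log2(112.4/168.7) = -0.586  (STAT11)
SOX11 is most strongly downregulated.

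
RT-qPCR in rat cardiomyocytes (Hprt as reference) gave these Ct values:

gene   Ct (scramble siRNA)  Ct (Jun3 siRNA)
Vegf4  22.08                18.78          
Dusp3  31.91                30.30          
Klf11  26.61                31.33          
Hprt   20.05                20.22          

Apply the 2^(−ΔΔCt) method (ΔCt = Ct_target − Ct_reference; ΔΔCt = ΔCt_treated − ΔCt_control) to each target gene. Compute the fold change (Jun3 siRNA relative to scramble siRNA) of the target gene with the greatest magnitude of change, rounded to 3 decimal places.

Vegf4: ΔΔCt = (18.78−20.22) − (22.08−20.05) = -1.44 − 2.03 = -3.47; fold change = 2^3.47 = 11.081
Dusp3: ΔΔCt = (30.30−20.22) − (31.91−20.05) = 10.08 − 11.86 = -1.78; fold change = 2^1.78 = 3.434
Klf11: ΔΔCt = (31.33−20.22) − (26.61−20.05) = 11.11 − 6.56 = 4.55; fold change = 2^-4.55 = 0.043
Klf11 has the largest |ΔΔCt| = 4.55.

0.043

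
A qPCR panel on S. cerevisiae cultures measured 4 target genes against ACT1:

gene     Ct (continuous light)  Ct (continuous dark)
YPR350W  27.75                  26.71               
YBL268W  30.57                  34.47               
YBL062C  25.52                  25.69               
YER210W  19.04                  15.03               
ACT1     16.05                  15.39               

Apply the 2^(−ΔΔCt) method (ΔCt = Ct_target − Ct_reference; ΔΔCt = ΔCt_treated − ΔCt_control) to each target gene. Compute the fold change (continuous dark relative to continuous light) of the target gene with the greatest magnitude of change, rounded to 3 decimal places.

0.042

YPR350W: ΔΔCt = (26.71−15.39) − (27.75−16.05) = 11.32 − 11.70 = -0.38; fold change = 2^0.38 = 1.301
YBL268W: ΔΔCt = (34.47−15.39) − (30.57−16.05) = 19.08 − 14.52 = 4.56; fold change = 2^-4.56 = 0.042
YBL062C: ΔΔCt = (25.69−15.39) − (25.52−16.05) = 10.30 − 9.47 = 0.83; fold change = 2^-0.83 = 0.563
YER210W: ΔΔCt = (15.03−15.39) − (19.04−16.05) = -0.36 − 2.99 = -3.35; fold change = 2^3.35 = 10.196
YBL268W has the largest |ΔΔCt| = 4.56.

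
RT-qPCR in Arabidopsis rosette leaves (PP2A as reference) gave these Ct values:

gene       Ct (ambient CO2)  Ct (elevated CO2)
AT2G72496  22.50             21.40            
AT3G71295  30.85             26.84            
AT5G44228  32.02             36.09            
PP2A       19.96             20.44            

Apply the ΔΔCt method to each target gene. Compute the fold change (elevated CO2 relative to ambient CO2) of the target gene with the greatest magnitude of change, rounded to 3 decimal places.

AT2G72496: ΔΔCt = (21.40−20.44) − (22.50−19.96) = 0.96 − 2.54 = -1.58; fold change = 2^1.58 = 2.990
AT3G71295: ΔΔCt = (26.84−20.44) − (30.85−19.96) = 6.40 − 10.89 = -4.49; fold change = 2^4.49 = 22.471
AT5G44228: ΔΔCt = (36.09−20.44) − (32.02−19.96) = 15.65 − 12.06 = 3.59; fold change = 2^-3.59 = 0.083
AT3G71295 has the largest |ΔΔCt| = 4.49.

22.471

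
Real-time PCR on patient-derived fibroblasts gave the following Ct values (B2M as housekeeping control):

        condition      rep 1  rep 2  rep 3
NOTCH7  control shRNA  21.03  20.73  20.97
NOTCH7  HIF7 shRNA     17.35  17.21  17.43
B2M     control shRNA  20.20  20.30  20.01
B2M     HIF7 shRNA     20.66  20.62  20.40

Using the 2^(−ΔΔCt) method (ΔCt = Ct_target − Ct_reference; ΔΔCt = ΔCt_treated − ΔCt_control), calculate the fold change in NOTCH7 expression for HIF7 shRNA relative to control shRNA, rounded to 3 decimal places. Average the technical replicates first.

Mean Ct: NOTCH7 control shRNA 20.910; NOTCH7 HIF7 shRNA 17.330; B2M control shRNA 20.170; B2M HIF7 shRNA 20.560
ΔCt(control shRNA) = 20.910 − 20.170 = 0.740
ΔCt(HIF7 shRNA) = 17.330 − 20.560 = -3.230
ΔΔCt = -3.230 − 0.740 = -3.970
Fold change = 2^(−(-3.970)) = 2^3.970 = 15.6707

15.671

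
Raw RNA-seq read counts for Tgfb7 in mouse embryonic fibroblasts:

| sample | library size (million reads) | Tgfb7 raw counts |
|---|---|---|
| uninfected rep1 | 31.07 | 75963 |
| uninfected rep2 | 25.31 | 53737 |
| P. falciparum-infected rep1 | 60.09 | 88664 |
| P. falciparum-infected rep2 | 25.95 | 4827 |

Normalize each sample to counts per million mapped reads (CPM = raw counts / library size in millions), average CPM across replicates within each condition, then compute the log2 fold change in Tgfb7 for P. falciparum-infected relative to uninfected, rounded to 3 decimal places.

-1.459

CPM(uninfected rep1) = 75963 / 31.07 = 2444.8986
CPM(uninfected rep2) = 53737 / 25.31 = 2123.1529
CPM(P. falciparum-infected rep1) = 88664 / 60.09 = 1475.5201
CPM(P. falciparum-infected rep2) = 4827 / 25.95 = 186.0116
mean CPM(uninfected) = 2284.0258; mean CPM(P. falciparum-infected) = 830.7658
Fold change = 830.7658 / 2284.0258 = 0.36373
log2(0.36373) = -1.4591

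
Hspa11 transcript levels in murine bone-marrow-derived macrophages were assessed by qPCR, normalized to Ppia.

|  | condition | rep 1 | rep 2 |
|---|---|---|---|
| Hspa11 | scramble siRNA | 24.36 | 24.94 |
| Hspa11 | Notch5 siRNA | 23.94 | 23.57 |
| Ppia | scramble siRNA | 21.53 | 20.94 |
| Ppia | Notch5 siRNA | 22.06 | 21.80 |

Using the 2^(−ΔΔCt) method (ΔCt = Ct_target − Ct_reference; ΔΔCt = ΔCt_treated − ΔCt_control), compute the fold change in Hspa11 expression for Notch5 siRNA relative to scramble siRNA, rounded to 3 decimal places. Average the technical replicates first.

Mean Ct: Hspa11 scramble siRNA 24.650; Hspa11 Notch5 siRNA 23.755; Ppia scramble siRNA 21.235; Ppia Notch5 siRNA 21.930
ΔCt(scramble siRNA) = 24.650 − 21.235 = 3.415
ΔCt(Notch5 siRNA) = 23.755 − 21.930 = 1.825
ΔΔCt = 1.825 − 3.415 = -1.590
Fold change = 2^(−(-1.590)) = 2^1.590 = 3.0105

3.010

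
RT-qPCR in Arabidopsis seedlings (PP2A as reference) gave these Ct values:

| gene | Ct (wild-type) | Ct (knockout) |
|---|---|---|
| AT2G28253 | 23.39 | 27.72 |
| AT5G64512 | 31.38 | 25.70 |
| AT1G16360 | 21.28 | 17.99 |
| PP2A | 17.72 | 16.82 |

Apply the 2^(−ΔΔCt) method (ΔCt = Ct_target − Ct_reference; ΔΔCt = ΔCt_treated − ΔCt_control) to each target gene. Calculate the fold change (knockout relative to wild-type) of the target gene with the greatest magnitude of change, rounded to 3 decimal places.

AT2G28253: ΔΔCt = (27.72−16.82) − (23.39−17.72) = 10.90 − 5.67 = 5.23; fold change = 2^-5.23 = 0.027
AT5G64512: ΔΔCt = (25.70−16.82) − (31.38−17.72) = 8.88 − 13.66 = -4.78; fold change = 2^4.78 = 27.474
AT1G16360: ΔΔCt = (17.99−16.82) − (21.28−17.72) = 1.17 − 3.56 = -2.39; fold change = 2^2.39 = 5.242
AT2G28253 has the largest |ΔΔCt| = 5.23.

0.027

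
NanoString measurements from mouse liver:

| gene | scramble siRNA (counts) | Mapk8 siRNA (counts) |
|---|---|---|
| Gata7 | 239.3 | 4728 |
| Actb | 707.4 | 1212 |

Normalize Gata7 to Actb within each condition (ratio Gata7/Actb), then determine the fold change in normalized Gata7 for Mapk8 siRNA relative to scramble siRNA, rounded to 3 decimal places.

Gata7/Actb (scramble siRNA) = 239.3 / 707.4 = 0.33828
Gata7/Actb (Mapk8 siRNA) = 4728 / 1212 = 3.901
Fold change = 3.901 / 0.33828 = 11.5318

11.532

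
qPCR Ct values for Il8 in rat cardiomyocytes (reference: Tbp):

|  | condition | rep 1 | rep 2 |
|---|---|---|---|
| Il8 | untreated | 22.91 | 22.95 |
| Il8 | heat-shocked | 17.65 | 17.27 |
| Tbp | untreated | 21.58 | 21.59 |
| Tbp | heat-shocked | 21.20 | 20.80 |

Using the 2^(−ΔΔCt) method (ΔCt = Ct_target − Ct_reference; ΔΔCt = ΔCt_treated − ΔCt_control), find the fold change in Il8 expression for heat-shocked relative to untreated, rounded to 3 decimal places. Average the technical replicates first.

Mean Ct: Il8 untreated 22.930; Il8 heat-shocked 17.460; Tbp untreated 21.585; Tbp heat-shocked 21.000
ΔCt(untreated) = 22.930 − 21.585 = 1.345
ΔCt(heat-shocked) = 17.460 − 21.000 = -3.540
ΔΔCt = -3.540 − 1.345 = -4.885
Fold change = 2^(−(-4.885)) = 2^4.885 = 29.5482

29.548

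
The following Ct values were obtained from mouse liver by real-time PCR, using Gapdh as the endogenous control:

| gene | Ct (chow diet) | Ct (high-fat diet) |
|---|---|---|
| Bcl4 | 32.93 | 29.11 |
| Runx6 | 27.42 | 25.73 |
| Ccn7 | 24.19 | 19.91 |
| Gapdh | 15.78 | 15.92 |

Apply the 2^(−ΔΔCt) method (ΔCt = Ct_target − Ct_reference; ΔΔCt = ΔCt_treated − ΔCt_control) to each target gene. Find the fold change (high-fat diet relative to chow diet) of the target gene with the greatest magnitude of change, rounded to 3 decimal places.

21.407

Bcl4: ΔΔCt = (29.11−15.92) − (32.93−15.78) = 13.19 − 17.15 = -3.96; fold change = 2^3.96 = 15.562
Runx6: ΔΔCt = (25.73−15.92) − (27.42−15.78) = 9.81 − 11.64 = -1.83; fold change = 2^1.83 = 3.555
Ccn7: ΔΔCt = (19.91−15.92) − (24.19−15.78) = 3.99 − 8.41 = -4.42; fold change = 2^4.42 = 21.407
Ccn7 has the largest |ΔΔCt| = 4.42.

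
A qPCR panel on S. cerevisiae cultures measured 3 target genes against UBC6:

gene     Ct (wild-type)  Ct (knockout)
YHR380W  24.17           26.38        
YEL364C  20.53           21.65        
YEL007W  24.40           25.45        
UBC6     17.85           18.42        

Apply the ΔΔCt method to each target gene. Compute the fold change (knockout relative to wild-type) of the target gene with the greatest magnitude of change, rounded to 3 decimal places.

0.321

YHR380W: ΔΔCt = (26.38−18.42) − (24.17−17.85) = 7.96 − 6.32 = 1.64; fold change = 2^-1.64 = 0.321
YEL364C: ΔΔCt = (21.65−18.42) − (20.53−17.85) = 3.23 − 2.68 = 0.55; fold change = 2^-0.55 = 0.683
YEL007W: ΔΔCt = (25.45−18.42) − (24.40−17.85) = 7.03 − 6.55 = 0.48; fold change = 2^-0.48 = 0.717
YHR380W has the largest |ΔΔCt| = 1.64.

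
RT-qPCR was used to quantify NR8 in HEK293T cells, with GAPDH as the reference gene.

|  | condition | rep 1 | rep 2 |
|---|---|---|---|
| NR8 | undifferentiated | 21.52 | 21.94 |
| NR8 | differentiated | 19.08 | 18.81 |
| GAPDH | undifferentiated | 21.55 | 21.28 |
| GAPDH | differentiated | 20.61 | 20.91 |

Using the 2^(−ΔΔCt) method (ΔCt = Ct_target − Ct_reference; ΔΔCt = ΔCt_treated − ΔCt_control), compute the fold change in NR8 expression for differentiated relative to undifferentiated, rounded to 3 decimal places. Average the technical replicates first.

Mean Ct: NR8 undifferentiated 21.730; NR8 differentiated 18.945; GAPDH undifferentiated 21.415; GAPDH differentiated 20.760
ΔCt(undifferentiated) = 21.730 − 21.415 = 0.315
ΔCt(differentiated) = 18.945 − 20.760 = -1.815
ΔΔCt = -1.815 − 0.315 = -2.130
Fold change = 2^(−(-2.130)) = 2^2.130 = 4.3772

4.377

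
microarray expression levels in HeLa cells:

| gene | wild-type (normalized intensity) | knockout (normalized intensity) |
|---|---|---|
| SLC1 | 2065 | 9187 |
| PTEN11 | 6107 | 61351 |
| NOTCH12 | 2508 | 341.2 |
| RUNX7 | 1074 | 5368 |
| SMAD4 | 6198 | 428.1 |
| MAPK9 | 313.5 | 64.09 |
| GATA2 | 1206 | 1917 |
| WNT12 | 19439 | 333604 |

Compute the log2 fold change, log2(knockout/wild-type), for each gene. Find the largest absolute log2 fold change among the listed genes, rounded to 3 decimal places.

4.101

log2(9187/2065) = 2.153  (SLC1)
log2(61351/6107) = 3.329  (PTEN11)
log2(341.2/2508) = -2.878  (NOTCH12)
log2(5368/1074) = 2.321  (RUNX7)
log2(428.1/6198) = -3.856  (SMAD4)
log2(64.09/313.5) = -2.290  (MAPK9)
log2(1917/1206) = 0.669  (GATA2)
log2(333604/19439) = 4.101  (WNT12)
The largest magnitude belongs to WNT12.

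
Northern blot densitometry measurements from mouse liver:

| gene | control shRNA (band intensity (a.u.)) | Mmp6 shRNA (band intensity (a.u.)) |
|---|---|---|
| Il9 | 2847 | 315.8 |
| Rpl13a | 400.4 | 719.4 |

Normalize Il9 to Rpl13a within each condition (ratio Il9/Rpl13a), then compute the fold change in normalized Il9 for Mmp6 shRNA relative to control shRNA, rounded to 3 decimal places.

Il9/Rpl13a (control shRNA) = 2847 / 400.4 = 7.1104
Il9/Rpl13a (Mmp6 shRNA) = 315.8 / 719.4 = 0.43898
Fold change = 0.43898 / 7.1104 = 0.0617

0.062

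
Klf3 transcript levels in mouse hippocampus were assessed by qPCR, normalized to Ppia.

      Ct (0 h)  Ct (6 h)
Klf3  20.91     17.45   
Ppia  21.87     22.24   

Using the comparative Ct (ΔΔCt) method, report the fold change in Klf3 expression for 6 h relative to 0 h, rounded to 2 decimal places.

ΔCt(0 h) = 20.910 − 21.870 = -0.960
ΔCt(6 h) = 17.450 − 22.240 = -4.790
ΔΔCt = -4.790 − (-0.960) = -3.830
Fold change = 2^(−(-3.830)) = 2^3.830 = 14.221

14.22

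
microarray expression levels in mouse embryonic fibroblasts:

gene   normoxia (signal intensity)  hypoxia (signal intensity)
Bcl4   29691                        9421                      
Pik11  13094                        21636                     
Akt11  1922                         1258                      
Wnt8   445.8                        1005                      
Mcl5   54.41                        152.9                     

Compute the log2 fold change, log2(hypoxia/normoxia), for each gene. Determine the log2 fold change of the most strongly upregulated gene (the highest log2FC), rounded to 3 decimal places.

log2(9421/29691) = -1.656  (Bcl4)
log2(21636/13094) = 0.725  (Pik11)
log2(1258/1922) = -0.611  (Akt11)
log2(1005/445.8) = 1.173  (Wnt8)
log2(152.9/54.41) = 1.491  (Mcl5)
Mcl5 is most strongly upregulated.

1.491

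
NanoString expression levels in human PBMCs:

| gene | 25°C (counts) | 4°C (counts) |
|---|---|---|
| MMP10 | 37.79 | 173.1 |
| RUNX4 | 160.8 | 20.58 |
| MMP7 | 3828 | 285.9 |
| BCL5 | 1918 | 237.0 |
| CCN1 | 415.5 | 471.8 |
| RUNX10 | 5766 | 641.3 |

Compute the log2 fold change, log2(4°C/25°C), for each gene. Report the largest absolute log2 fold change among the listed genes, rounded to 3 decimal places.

log2(173.1/37.79) = 2.196  (MMP10)
log2(20.58/160.8) = -2.966  (RUNX4)
log2(285.9/3828) = -3.743  (MMP7)
log2(237.0/1918) = -3.017  (BCL5)
log2(471.8/415.5) = 0.183  (CCN1)
log2(641.3/5766) = -3.168  (RUNX10)
The largest magnitude belongs to MMP7.

3.743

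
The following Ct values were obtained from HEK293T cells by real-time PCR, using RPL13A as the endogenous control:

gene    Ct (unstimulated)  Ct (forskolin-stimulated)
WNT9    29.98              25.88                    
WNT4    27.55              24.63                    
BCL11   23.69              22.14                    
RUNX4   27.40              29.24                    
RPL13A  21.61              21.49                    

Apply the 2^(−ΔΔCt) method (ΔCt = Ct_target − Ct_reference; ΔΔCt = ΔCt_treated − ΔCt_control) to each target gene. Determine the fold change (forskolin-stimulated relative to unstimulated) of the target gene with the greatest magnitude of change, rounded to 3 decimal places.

15.780

WNT9: ΔΔCt = (25.88−21.49) − (29.98−21.61) = 4.39 − 8.37 = -3.98; fold change = 2^3.98 = 15.780
WNT4: ΔΔCt = (24.63−21.49) − (27.55−21.61) = 3.14 − 5.94 = -2.80; fold change = 2^2.80 = 6.964
BCL11: ΔΔCt = (22.14−21.49) − (23.69−21.61) = 0.65 − 2.08 = -1.43; fold change = 2^1.43 = 2.694
RUNX4: ΔΔCt = (29.24−21.49) − (27.40−21.61) = 7.75 − 5.79 = 1.96; fold change = 2^-1.96 = 0.257
WNT9 has the largest |ΔΔCt| = 3.98.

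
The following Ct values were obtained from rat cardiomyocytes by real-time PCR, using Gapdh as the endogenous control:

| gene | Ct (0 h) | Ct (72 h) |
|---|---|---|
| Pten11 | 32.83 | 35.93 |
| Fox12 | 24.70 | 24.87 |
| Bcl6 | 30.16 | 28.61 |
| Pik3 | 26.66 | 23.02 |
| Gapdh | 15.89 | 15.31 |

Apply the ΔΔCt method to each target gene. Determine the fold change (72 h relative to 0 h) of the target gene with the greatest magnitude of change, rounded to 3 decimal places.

Pten11: ΔΔCt = (35.93−15.31) − (32.83−15.89) = 20.62 − 16.94 = 3.68; fold change = 2^-3.68 = 0.078
Fox12: ΔΔCt = (24.87−15.31) − (24.70−15.89) = 9.56 − 8.81 = 0.75; fold change = 2^-0.75 = 0.595
Bcl6: ΔΔCt = (28.61−15.31) − (30.16−15.89) = 13.30 − 14.27 = -0.97; fold change = 2^0.97 = 1.959
Pik3: ΔΔCt = (23.02−15.31) − (26.66−15.89) = 7.71 − 10.77 = -3.06; fold change = 2^3.06 = 8.340
Pten11 has the largest |ΔΔCt| = 3.68.

0.078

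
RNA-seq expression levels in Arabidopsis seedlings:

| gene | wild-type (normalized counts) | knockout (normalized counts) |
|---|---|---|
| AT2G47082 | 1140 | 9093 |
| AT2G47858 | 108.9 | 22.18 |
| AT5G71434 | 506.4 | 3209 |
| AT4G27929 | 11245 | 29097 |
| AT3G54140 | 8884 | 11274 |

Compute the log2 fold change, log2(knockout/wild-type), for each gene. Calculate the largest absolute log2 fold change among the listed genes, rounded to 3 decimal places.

log2(9093/1140) = 2.996  (AT2G47082)
log2(22.18/108.9) = -2.296  (AT2G47858)
log2(3209/506.4) = 2.664  (AT5G71434)
log2(29097/11245) = 1.372  (AT4G27929)
log2(11274/8884) = 0.344  (AT3G54140)
The largest magnitude belongs to AT2G47082.

2.996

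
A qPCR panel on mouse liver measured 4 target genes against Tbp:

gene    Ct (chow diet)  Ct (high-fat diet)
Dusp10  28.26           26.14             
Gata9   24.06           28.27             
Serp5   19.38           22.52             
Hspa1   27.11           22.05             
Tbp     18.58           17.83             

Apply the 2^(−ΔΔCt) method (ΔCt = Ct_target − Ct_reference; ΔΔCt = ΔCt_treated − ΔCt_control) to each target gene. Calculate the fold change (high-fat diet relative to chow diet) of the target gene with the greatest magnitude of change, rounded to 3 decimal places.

Dusp10: ΔΔCt = (26.14−17.83) − (28.26−18.58) = 8.31 − 9.68 = -1.37; fold change = 2^1.37 = 2.585
Gata9: ΔΔCt = (28.27−17.83) − (24.06−18.58) = 10.44 − 5.48 = 4.96; fold change = 2^-4.96 = 0.032
Serp5: ΔΔCt = (22.52−17.83) − (19.38−18.58) = 4.69 − 0.80 = 3.89; fold change = 2^-3.89 = 0.067
Hspa1: ΔΔCt = (22.05−17.83) − (27.11−18.58) = 4.22 − 8.53 = -4.31; fold change = 2^4.31 = 19.835
Gata9 has the largest |ΔΔCt| = 4.96.

0.032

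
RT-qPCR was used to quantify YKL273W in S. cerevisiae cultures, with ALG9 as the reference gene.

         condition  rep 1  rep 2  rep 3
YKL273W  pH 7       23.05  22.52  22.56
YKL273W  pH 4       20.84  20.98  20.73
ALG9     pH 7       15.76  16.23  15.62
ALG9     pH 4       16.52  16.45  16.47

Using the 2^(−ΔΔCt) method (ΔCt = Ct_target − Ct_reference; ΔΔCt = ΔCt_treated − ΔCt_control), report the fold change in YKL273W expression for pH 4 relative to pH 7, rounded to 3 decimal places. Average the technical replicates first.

Mean Ct: YKL273W pH 7 22.710; YKL273W pH 4 20.850; ALG9 pH 7 15.870; ALG9 pH 4 16.480
ΔCt(pH 7) = 22.710 − 15.870 = 6.840
ΔCt(pH 4) = 20.850 − 16.480 = 4.370
ΔΔCt = 4.370 − 6.840 = -2.470
Fold change = 2^(−(-2.470)) = 2^2.470 = 5.5404

5.540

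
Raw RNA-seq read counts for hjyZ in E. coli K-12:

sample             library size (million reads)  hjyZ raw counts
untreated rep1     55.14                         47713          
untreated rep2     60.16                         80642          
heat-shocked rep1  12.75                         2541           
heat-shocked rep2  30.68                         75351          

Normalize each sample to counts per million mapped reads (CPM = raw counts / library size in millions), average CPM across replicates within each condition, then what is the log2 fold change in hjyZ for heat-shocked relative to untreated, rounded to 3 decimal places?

0.268

CPM(untreated rep1) = 47713 / 55.14 = 865.3065
CPM(untreated rep2) = 80642 / 60.16 = 1340.4588
CPM(heat-shocked rep1) = 2541 / 12.75 = 199.2941
CPM(heat-shocked rep2) = 75351 / 30.68 = 2456.0300
mean CPM(untreated) = 1102.8826; mean CPM(heat-shocked) = 1327.6621
Fold change = 1327.6621 / 1102.8826 = 1.20381
log2(1.20381) = 0.2676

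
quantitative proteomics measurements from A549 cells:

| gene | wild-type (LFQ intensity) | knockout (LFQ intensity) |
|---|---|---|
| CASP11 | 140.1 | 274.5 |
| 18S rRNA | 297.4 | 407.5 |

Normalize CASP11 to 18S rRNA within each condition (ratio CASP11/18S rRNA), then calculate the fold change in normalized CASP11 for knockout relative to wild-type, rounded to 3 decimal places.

CASP11/18S rRNA (wild-type) = 140.1 / 297.4 = 0.47108
CASP11/18S rRNA (knockout) = 274.5 / 407.5 = 0.67362
Fold change = 0.67362 / 0.47108 = 1.4299

1.430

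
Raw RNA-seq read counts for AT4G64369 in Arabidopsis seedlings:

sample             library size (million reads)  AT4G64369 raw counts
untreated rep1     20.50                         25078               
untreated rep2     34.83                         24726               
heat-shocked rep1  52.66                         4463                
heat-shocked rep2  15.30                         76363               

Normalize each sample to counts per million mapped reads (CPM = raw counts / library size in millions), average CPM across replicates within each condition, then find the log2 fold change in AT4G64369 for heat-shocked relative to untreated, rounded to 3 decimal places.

1.393

CPM(untreated rep1) = 25078 / 20.50 = 1223.3171
CPM(untreated rep2) = 24726 / 34.83 = 709.9053
CPM(heat-shocked rep1) = 4463 / 52.66 = 84.7512
CPM(heat-shocked rep2) = 76363 / 15.30 = 4991.0458
mean CPM(untreated) = 966.6112; mean CPM(heat-shocked) = 2537.8985
Fold change = 2537.8985 / 966.6112 = 2.62556
log2(2.62556) = 1.3926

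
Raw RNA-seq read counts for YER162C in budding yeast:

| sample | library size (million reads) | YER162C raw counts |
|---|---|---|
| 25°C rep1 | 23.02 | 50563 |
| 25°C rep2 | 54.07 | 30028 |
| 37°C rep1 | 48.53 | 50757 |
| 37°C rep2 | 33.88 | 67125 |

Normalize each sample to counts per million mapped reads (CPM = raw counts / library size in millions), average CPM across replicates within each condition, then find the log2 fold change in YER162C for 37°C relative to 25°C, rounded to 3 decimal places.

CPM(25°C rep1) = 50563 / 23.02 = 2196.4813
CPM(25°C rep2) = 30028 / 54.07 = 555.3542
CPM(37°C rep1) = 50757 / 48.53 = 1045.8891
CPM(37°C rep2) = 67125 / 33.88 = 1981.2574
mean CPM(25°C) = 1375.9177; mean CPM(37°C) = 1513.5733
Fold change = 1513.5733 / 1375.9177 = 1.10005
log2(1.10005) = 0.1376

0.138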